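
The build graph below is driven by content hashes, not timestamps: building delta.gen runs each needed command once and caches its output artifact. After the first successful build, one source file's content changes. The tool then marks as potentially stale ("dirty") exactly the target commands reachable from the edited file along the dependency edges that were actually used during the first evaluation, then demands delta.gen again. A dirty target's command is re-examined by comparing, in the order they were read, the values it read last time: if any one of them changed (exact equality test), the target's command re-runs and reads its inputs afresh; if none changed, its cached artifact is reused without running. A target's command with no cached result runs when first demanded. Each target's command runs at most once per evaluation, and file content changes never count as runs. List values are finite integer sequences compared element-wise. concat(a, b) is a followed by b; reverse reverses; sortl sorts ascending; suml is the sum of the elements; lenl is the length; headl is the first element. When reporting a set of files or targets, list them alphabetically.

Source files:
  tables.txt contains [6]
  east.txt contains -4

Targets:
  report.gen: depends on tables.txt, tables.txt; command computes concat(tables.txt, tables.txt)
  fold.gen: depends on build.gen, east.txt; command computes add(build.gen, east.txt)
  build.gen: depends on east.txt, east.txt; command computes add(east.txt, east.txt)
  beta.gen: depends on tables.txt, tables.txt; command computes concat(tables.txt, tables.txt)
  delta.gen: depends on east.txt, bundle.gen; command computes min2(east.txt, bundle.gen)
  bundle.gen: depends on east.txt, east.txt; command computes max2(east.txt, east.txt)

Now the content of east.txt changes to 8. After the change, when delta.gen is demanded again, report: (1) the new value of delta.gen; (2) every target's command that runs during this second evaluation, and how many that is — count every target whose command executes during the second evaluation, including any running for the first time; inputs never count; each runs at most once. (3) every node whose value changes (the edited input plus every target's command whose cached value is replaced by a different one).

delta.gen now evaluates to 8.
Run set: bundle.gen, delta.gen (2 run).
Changed values: bundle.gen, delta.gen, east.txt.

Initial pass — values computed on the first demand:
  bundle.gen = max2(-4, -4) = -4
  delta.gen = min2(-4, -4) = -4

Second demand — change propagation:
  bundle.gen: re-runs because east.txt -4->8; east.txt -4->8; new result 8.
  delta.gen: re-runs because east.txt -4->8; bundle.gen -4->8; new result 8.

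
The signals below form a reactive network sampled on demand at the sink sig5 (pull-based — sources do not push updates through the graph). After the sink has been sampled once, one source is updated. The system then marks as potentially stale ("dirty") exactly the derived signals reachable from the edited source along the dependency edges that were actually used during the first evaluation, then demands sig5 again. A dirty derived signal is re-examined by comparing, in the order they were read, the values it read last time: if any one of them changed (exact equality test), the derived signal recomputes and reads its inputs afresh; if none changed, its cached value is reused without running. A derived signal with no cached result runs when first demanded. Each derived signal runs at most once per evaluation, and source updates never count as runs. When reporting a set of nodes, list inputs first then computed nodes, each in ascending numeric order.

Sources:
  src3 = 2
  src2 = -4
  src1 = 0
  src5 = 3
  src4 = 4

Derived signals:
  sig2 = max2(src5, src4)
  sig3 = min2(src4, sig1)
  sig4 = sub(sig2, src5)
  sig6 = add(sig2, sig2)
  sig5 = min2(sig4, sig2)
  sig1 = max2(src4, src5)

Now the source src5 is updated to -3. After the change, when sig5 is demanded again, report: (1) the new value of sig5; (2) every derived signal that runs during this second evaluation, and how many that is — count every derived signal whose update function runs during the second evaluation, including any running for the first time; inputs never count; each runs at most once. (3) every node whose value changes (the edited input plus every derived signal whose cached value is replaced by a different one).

sig5 now evaluates to 4.
Run set: sig2, sig4, sig5 (3 run).
Changed values: src5, sig4, sig5.

Initial pass — values computed on the first demand:
  sig2 = max2(3, 4) = 4
  sig4 = sub(4, 3) = 1
  sig5 = min2(1, 4) = 1

Second demand — change propagation:
  sig2: re-runs because src5 3->-3; new result 4 (unchanged).
  sig4: re-runs because src5 3->-3; new result 7.
  sig5: re-runs because sig4 1->7; new result 4.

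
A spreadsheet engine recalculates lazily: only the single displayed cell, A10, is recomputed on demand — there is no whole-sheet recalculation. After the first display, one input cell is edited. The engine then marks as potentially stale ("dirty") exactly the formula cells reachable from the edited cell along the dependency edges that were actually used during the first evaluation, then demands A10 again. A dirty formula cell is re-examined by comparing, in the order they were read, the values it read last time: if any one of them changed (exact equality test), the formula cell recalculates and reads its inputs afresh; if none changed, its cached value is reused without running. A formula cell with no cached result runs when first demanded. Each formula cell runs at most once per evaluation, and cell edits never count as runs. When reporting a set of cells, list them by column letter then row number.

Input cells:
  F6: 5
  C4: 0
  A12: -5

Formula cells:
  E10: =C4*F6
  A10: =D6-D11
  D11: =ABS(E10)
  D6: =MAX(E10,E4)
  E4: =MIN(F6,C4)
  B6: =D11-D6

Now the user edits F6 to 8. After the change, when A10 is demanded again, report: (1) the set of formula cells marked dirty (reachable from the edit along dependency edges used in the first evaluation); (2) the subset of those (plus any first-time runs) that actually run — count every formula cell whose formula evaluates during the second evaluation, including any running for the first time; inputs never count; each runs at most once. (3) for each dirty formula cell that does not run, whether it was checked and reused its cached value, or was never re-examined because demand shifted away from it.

First evaluation (everything demanded from the output):
  E4 = MIN(5, 0) = 0
  E10 = 0 * 5 = 0
  D6 = MAX(0, 0) = 0
  D11 = ABS(0) = 0
  A10 = 0 - 0 = 0

Propagation after the edit:
  E4: runs — F6 5->8; result 0 (same value as before).
  E10: runs — F6 5->8; result 0 (same value as before).
  D6: checked — values it read are unchanged (E10 unchanged, E4 unchanged); reused cached 0 without running.
  D11: checked — values it read are unchanged (E10 unchanged); reused cached 0 without running.
  A10: checked — values it read are unchanged (D6 unchanged, D11 unchanged); reused cached 0 without running.

Key observation: the cutoff stops propagation at D11 — its inputs' values are unchanged, so it reuses its cache.

Marked dirty: A10, D6, D11, E4, E10.
Formula cells that run: E4, E10 — 2 in total.
Checked but reused from cache: A10, D6, D11.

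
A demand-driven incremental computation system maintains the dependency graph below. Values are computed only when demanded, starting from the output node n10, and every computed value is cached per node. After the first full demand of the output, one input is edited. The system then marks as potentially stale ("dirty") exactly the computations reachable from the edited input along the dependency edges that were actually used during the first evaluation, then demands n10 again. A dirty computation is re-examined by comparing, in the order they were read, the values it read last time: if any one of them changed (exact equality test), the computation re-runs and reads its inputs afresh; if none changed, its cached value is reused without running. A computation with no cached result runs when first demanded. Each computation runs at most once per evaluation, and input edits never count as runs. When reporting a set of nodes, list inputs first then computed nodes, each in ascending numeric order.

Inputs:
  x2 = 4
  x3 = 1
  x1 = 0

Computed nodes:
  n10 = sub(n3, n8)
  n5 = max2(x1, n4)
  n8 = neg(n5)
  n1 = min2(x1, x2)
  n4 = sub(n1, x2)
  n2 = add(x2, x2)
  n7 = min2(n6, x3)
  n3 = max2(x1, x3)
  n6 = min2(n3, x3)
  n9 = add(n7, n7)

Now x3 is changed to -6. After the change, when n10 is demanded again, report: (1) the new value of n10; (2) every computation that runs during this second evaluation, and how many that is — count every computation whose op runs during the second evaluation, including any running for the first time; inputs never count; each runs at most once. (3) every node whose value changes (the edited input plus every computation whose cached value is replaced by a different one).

First evaluation (everything demanded from the output):
  n1 = min2(0, 4) = 0
  n3 = max2(0, 1) = 1
  n4 = sub(0, 4) = -4
  n5 = max2(0, -4) = 0
  n8 = neg(0) = 0
  n10 = sub(1, 0) = 1

Propagation after the edit:
  n3: runs — x3 1->-6; result 0.
  n10: runs — n3 1->0; result 0.

New value of n10: 0.
Computations that run: n3, n10 — 2 in total.
Values that change: x3, n3, n10.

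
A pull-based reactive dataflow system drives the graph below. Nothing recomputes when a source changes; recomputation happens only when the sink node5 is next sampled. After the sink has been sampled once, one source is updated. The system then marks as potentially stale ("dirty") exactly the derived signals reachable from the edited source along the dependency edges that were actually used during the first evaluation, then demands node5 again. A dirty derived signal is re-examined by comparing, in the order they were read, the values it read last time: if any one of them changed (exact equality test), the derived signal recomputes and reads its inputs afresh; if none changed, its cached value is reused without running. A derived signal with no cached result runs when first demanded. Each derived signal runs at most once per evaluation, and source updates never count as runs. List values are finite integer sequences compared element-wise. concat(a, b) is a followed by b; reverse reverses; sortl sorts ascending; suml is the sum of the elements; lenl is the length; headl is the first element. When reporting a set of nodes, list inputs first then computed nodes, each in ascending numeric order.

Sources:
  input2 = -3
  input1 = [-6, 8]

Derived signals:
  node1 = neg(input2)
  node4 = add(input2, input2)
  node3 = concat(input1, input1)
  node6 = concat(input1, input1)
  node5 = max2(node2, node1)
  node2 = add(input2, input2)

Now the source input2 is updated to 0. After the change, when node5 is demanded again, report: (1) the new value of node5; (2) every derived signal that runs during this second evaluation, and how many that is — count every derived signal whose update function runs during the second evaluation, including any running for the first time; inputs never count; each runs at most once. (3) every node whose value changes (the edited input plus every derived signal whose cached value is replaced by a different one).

New value of node5: 0.
Derived signals that run: node1, node2, node5 — 3 in total.
Values that change: input2, node1, node2, node5.

First evaluation (everything demanded from the output):
  node1 = neg(-3) = 3
  node2 = add(-3, -3) = -6
  node5 = max2(-6, 3) = 3

Propagation after the edit:
  node1: runs — input2 -3->0; result 0.
  node2: runs — input2 -3->0; input2 -3->0; result 0.
  node5: runs — node2 -6->0; node1 3->0; result 0.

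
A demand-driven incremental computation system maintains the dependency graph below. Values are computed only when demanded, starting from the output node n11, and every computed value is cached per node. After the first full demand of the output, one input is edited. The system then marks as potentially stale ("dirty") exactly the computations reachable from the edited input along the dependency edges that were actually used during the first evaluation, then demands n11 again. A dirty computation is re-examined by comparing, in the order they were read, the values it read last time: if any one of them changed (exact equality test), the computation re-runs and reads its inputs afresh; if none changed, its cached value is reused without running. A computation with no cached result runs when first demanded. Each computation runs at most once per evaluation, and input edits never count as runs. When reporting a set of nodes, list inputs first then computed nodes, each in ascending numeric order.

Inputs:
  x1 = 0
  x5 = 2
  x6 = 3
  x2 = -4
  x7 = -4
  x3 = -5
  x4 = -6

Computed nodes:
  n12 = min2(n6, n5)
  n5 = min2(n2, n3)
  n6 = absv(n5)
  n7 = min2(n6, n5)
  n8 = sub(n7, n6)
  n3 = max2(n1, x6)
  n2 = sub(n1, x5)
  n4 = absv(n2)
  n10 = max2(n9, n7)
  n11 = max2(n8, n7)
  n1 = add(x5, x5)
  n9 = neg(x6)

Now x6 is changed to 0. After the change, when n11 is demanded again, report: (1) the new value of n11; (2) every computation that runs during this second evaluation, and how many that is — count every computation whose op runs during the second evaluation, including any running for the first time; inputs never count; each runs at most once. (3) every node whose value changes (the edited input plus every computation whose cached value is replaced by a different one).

First evaluation (everything demanded from the output):
  n1 = add(2, 2) = 4
  n2 = sub(4, 2) = 2
  n3 = max2(4, 3) = 4
  n5 = min2(2, 4) = 2
  n6 = absv(2) = 2
  n7 = min2(2, 2) = 2
  n8 = sub(2, 2) = 0
  n11 = max2(0, 2) = 2

Propagation after the edit:
  n3: runs — x6 3->0; result 4 (same value as before).
  n5: checked — values it read are unchanged (n2 unchanged, n3 unchanged); reused cached 2 without running.
  n6: checked — values it read are unchanged (n5 unchanged); reused cached 2 without running.
  n7: checked — values it read are unchanged (n6 unchanged, n5 unchanged); reused cached 2 without running.
  n8: checked — values it read are unchanged (n7 unchanged, n6 unchanged); reused cached 0 without running.
  n11: checked — values it read are unchanged (n8 unchanged, n7 unchanged); reused cached 2 without running.

Key observation: the change is absorbed at n3 — it re-runs but produces the same value, and the output's value is unchanged.

New value of n11: 2.
Computations that run: n3 — 1 in total.
Values that change: x6.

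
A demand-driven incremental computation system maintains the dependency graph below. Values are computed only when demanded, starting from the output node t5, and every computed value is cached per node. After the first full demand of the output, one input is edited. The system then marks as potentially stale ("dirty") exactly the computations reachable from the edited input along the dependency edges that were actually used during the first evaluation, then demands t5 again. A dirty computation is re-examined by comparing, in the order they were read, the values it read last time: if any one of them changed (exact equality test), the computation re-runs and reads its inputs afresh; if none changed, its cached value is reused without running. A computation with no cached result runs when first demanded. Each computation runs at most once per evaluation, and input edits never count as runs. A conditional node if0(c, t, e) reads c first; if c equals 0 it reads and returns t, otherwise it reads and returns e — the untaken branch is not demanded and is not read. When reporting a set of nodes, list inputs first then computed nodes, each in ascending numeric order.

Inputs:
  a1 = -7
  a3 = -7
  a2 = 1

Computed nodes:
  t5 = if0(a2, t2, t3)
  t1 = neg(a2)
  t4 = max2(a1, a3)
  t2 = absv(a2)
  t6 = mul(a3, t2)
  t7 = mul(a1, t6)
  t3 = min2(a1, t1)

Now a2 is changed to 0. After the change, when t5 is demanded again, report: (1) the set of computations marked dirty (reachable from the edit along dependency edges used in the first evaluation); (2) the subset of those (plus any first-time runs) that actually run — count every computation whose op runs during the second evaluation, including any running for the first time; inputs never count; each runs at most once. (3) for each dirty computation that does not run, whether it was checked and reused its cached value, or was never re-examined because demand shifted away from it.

First evaluation (everything demanded from the output):
  t1 = neg(1) = -1
  t3 = min2(-7, -1) = -7
  t5 = if0(a2=1 -> else branch t3) = -7

Propagation after the edit:
  t1: marked dirty but never re-examined — demand shifted away from it.
  t2: demanded for the first time — runs, produces 0.
  t3: marked dirty but never re-examined — demand shifted away from it.
  t5: runs — a2 1->0; result 0.

Key observation: a condition flipped, so demand moved to the other branch — t1, t3 are never re-examined.

Marked dirty: t1, t3, t5.
Computations that run: t2, t5 — 2 in total.
Never re-examined (demand shifted away): t1, t3.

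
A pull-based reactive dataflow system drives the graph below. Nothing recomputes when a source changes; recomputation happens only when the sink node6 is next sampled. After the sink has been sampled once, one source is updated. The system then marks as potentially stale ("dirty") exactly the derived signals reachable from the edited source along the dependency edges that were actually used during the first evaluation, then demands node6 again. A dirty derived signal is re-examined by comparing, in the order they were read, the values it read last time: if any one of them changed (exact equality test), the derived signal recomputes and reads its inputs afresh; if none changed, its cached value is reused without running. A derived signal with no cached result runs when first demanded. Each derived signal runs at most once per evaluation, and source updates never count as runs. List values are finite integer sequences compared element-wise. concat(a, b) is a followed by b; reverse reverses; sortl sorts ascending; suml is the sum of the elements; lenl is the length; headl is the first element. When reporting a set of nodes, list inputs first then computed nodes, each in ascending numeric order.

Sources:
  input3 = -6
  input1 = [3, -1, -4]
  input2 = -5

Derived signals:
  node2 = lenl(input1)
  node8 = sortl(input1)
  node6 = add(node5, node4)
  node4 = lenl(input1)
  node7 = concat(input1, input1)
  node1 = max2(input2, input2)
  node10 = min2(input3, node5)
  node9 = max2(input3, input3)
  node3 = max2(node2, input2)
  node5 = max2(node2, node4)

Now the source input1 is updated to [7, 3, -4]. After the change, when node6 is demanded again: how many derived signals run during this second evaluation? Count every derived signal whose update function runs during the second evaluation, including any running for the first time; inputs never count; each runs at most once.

Derived signals that run: node2, node4 — 2 in total.
Key observation: the cutoff stops propagation at node5 — its inputs' values are unchanged, so it reuses its cache.

First evaluation (everything demanded from the output):
  node2 = lenl([3, -1, -4]) = 3
  node4 = lenl([3, -1, -4]) = 3
  node5 = max2(3, 3) = 3
  node6 = add(3, 3) = 6

Propagation after the edit:
  node2: runs — input1 [3, -1, -4]->[7, 3, -4]; result 3 (same value as before).
  node4: runs — input1 [3, -1, -4]->[7, 3, -4]; result 3 (same value as before).
  node5: checked — values it read are unchanged (node2 unchanged, node4 unchanged); reused cached 3 without running.
  node6: checked — values it read are unchanged (node5 unchanged, node4 unchanged); reused cached 6 without running.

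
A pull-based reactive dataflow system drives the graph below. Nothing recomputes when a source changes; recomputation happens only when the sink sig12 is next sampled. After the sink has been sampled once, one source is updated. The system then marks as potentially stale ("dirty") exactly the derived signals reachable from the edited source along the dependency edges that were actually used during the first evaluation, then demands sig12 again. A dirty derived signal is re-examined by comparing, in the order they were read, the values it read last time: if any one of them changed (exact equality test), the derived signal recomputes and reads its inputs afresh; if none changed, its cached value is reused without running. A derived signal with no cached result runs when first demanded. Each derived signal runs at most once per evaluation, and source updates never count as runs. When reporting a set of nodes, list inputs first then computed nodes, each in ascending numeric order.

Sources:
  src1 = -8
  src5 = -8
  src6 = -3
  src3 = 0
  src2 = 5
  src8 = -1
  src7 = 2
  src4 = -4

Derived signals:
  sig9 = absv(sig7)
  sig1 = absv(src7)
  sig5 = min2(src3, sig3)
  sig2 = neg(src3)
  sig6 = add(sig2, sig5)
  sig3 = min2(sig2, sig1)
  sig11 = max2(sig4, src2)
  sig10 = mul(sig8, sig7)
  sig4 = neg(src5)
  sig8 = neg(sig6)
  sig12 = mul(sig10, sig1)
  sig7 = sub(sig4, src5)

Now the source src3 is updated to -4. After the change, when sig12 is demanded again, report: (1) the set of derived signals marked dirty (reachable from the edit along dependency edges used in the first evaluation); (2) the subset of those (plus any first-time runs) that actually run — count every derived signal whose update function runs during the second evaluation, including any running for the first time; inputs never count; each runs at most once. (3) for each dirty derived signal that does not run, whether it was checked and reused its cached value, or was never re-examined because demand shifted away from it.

First evaluation (everything demanded from the output):
  sig1 = absv(2) = 2
  sig2 = neg(0) = 0
  sig3 = min2(0, 2) = 0
  sig4 = neg(-8) = 8
  sig5 = min2(0, 0) = 0
  sig6 = add(0, 0) = 0
  sig7 = sub(8, -8) = 16
  sig8 = neg(0) = 0
  sig10 = mul(0, 16) = 0
  sig12 = mul(0, 2) = 0

Propagation after the edit:
  sig2: runs — src3 0->-4; result 4.
  sig3: runs — sig2 0->4; result 2.
  sig5: runs — src3 0->-4; sig3 0->2; result -4.
  sig6: runs — sig2 0->4; sig5 0->-4; result 0 (same value as before).
  sig8: checked — values it read are unchanged (sig6 unchanged); reused cached 0 without running.
  sig10: checked — values it read are unchanged (sig8 unchanged, sig7 unchanged); reused cached 0 without running.
  sig12: checked — values it read are unchanged (sig10 unchanged, sig1 unchanged); reused cached 0 without running.

Key observation: the change is absorbed at sig6 — it re-runs but produces the same value, and the output's value is unchanged.

Marked dirty: sig2, sig3, sig5, sig6, sig8, sig10, sig12.
Derived signals that run: sig2, sig3, sig5, sig6 — 4 in total.
Checked but reused from cache: sig8, sig10, sig12.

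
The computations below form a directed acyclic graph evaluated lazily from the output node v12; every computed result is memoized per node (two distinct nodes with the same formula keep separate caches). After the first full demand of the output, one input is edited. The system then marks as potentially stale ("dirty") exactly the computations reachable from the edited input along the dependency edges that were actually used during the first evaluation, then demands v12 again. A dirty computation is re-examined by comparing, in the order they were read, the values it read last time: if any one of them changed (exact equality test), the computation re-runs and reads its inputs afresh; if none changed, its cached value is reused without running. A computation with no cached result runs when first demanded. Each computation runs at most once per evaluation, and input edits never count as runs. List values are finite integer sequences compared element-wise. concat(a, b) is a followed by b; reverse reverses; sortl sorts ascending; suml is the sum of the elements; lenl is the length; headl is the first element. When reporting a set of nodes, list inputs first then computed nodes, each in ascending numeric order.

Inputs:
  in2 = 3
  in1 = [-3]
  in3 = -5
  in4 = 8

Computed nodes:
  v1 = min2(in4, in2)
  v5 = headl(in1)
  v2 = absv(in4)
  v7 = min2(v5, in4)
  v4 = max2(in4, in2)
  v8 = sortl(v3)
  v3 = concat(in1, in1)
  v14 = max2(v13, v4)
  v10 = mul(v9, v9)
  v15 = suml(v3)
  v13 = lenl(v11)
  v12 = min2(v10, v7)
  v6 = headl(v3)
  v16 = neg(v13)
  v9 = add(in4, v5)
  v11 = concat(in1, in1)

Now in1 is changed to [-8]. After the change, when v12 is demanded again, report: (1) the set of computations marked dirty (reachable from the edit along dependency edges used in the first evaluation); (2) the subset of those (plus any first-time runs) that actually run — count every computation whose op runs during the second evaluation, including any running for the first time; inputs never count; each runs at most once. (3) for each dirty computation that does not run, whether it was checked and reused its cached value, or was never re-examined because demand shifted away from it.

First demand of the output computes:
  v5 = headl([-3]) = -3
  v7 = min2(-3, 8) = -3
  v9 = add(8, -3) = 5
  v10 = mul(5, 5) = 25
  v12 = min2(25, -3) = -3

After the edit, cleaning proceeds:
  v5: a read changed (in1 [-3]->[-8]) — executes, giving -8.
  v7: a read changed (v5 -3->-8) — executes, giving -8.
  v9: a read changed (v5 -3->-8) — executes, giving 0.
  v10: a read changed (v9 5->0; v9 5->0) — executes, giving 0.
  v12: a read changed (v10 25->0; v7 -3->-8) — executes, giving -8.

The edit dirties: v5, v7, v9, v10, v12.
5 computations run: v5, v7, v9, v10, v12.
No dirty computation escaped a run.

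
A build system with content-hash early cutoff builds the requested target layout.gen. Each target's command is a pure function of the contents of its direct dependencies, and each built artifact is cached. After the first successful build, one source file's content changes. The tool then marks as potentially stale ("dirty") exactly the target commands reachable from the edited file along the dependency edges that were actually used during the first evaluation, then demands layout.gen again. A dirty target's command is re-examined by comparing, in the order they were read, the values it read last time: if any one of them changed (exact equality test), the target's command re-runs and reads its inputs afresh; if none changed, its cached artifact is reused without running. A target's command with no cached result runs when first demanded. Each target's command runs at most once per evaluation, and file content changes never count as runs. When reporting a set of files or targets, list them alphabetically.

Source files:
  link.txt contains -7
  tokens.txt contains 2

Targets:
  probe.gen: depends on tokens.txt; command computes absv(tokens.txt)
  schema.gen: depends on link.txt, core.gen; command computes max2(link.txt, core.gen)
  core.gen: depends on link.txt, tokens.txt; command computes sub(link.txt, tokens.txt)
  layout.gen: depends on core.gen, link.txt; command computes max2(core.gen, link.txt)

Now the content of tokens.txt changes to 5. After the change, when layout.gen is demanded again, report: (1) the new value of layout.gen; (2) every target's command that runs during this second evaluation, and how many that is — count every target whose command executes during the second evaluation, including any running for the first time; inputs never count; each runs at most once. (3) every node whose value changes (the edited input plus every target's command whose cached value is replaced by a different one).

New value of layout.gen: -7.
Target commands that run: core.gen, layout.gen — 2 in total.
Values that change: core.gen, tokens.txt.

First evaluation (everything demanded from the output):
  core.gen = sub(-7, 2) = -9
  layout.gen = max2(-9, -7) = -7

Propagation after the edit:
  core.gen: runs — tokens.txt 2->5; result -12.
  layout.gen: runs — core.gen -9->-12; result -7 (same value as before).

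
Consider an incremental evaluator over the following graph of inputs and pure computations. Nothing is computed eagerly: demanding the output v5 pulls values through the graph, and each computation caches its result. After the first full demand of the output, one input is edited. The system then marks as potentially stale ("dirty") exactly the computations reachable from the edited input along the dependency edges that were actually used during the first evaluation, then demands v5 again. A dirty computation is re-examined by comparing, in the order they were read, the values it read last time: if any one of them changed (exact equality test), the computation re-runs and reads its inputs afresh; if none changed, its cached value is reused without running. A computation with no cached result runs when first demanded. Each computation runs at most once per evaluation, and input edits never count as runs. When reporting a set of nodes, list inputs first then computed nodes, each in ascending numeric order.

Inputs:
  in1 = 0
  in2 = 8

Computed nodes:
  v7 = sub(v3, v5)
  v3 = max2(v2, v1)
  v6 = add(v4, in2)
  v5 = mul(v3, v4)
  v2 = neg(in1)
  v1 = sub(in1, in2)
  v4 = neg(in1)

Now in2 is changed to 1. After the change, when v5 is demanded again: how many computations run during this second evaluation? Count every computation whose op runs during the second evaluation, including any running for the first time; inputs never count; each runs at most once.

Initial pass — values computed on the first demand:
  v1 = sub(0, 8) = -8
  v2 = neg(0) = 0
  v3 = max2(0, -8) = 0
  v4 = neg(0) = 0
  v5 = mul(0, 0) = 0

Second demand — change propagation:
  v1: re-runs because in2 8->1; new result -1.
  v3: re-runs because v1 -8->-1; new result 0 (unchanged).
  v5: re-examined; everything it read last time is the same (v3 unchanged, v4 unchanged) — cache 0 kept, no run.

The important point: v3 recomputes to an identical value, and the output ends up unchanged.

Run set: v1, v3 (2 run).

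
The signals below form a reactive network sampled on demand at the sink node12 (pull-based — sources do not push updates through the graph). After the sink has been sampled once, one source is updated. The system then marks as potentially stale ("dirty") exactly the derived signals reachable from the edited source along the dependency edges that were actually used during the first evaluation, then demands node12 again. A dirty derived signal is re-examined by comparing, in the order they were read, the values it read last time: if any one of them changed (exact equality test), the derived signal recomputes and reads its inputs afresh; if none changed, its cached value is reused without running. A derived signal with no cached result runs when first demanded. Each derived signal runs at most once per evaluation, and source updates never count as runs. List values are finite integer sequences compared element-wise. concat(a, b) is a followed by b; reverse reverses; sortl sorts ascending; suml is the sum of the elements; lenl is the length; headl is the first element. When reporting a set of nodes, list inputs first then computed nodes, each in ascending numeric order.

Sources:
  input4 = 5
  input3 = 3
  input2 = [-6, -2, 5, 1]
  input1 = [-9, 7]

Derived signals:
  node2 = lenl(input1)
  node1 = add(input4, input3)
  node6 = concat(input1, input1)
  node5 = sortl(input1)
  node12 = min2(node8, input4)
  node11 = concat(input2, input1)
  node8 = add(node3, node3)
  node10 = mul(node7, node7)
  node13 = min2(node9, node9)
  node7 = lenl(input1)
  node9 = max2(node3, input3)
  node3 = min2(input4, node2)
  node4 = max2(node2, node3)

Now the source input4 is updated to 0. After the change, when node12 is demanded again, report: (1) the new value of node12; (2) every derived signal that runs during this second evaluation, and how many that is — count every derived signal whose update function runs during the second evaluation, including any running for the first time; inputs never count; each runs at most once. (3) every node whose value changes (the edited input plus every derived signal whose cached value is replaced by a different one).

node12 now evaluates to 0.
Run set: node3, node8, node12 (3 run).
Changed values: input4, node3, node8, node12.

Initial pass — values computed on the first demand:
  node2 = lenl([-9, 7]) = 2
  node3 = min2(5, 2) = 2
  node8 = add(2, 2) = 4
  node12 = min2(4, 5) = 4

Second demand — change propagation:
  node3: re-runs because input4 5->0; new result 0.
  node8: re-runs because node3 2->0; node3 2->0; new result 0.
  node12: re-runs because node8 4->0; input4 5->0; new result 0.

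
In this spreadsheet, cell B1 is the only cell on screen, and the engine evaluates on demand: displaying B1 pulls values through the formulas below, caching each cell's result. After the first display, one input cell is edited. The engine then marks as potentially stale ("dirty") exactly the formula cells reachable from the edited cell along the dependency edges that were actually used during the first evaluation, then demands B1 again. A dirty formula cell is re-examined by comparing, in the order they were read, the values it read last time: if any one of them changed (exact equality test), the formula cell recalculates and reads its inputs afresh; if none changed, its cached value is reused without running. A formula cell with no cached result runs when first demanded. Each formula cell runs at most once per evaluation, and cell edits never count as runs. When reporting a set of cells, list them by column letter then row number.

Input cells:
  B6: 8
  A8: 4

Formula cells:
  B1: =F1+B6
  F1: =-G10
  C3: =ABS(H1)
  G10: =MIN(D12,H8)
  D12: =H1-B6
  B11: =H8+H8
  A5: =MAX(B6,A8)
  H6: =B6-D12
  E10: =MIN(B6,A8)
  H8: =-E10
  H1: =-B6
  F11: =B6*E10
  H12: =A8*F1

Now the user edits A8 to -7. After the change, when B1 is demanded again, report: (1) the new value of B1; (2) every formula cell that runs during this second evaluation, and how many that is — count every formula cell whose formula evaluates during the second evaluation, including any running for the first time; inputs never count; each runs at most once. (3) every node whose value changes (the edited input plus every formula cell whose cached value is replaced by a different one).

B1 now evaluates to 24.
Run set: E10, G10, H8 (3 run).
Changed values: A8, E10, H8.
The important point: G10 recomputes to an identical value, and the output ends up unchanged.

Initial pass — values computed on the first demand:
  E10 = MIN(8, 4) = 4
  H1 = -(8) = -8
  D12 = -8 - 8 = -16
  H8 = -(4) = -4
  G10 = MIN(-16, -4) = -16
  F1 = -(-16) = 16
  B1 = 16 + 8 = 24

Second demand — change propagation:
  E10: re-runs because A8 4->-7; new result -7.
  H8: re-runs because E10 4->-7; new result 7.
  G10: re-runs because H8 -4->7; new result -16 (unchanged).
  F1: re-examined; everything it read last time is the same (G10 unchanged) — cache 16 kept, no run.
  B1: re-examined; everything it read last time is the same (F1 unchanged, B6 unchanged) — cache 24 kept, no run.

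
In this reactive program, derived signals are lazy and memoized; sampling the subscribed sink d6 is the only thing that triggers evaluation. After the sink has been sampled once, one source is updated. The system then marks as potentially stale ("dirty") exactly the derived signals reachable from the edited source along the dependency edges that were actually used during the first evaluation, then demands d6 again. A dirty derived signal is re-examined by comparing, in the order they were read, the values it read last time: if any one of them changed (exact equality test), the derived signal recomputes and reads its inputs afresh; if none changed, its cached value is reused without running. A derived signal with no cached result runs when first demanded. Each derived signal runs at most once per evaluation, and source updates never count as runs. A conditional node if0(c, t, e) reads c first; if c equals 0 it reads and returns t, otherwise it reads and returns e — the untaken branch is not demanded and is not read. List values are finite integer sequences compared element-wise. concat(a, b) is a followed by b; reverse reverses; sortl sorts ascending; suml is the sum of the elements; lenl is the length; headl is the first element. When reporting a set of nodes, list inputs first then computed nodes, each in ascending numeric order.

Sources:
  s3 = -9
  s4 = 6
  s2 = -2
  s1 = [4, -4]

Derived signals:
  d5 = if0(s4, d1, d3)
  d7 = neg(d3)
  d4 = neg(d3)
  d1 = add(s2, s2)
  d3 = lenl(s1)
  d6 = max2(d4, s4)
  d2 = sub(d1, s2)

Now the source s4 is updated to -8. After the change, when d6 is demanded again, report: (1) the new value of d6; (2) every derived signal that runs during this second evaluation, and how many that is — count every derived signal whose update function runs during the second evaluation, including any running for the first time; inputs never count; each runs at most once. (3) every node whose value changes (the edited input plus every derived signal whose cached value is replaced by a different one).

First demand of the output computes:
  d3 = lenl([4, -4]) = 2
  d4 = neg(2) = -2
  d6 = max2(-2, 6) = 6

After the edit, cleaning proceeds:
  d6: a read changed (s4 6->-8) — executes, giving -2.

Demanding d6 again yields -2.
1 derived signals run: d6.
The nodes whose values change: s4, d6.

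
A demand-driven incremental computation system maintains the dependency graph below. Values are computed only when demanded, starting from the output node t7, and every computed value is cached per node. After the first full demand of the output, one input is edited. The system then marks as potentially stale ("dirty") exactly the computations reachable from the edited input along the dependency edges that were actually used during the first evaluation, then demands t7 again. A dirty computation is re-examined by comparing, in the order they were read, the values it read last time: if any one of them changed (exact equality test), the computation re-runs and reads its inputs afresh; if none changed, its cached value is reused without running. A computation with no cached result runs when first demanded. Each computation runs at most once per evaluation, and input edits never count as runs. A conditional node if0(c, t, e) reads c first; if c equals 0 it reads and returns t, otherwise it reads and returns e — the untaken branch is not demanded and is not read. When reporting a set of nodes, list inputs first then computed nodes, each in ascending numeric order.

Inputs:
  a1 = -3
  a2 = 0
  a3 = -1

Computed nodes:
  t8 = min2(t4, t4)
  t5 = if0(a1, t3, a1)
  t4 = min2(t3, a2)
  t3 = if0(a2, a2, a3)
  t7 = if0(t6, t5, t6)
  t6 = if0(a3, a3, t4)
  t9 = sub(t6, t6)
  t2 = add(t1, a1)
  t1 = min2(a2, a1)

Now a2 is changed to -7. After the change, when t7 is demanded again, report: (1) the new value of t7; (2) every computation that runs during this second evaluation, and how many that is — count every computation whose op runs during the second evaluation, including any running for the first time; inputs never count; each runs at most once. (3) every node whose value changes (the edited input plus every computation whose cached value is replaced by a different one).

New value of t7: -7.
Computations that run: t3, t4, t6, t7 — 4 in total.
Values that change: a2, t3, t4, t6, t7.

First evaluation (everything demanded from the output):
  t3 = if0(a2=0 -> then branch a2) = 0
  t4 = min2(0, 0) = 0
  t5 = if0(a1=-3 -> else branch a1) = -3
  t6 = if0(a3=-1 -> else branch t4) = 0
  t7 = if0(t6=0 -> then branch t5) = -3

Propagation after the edit:
  t3: runs — a2 0->-7; a2 0->-7; result -1.
  t4: runs — t3 0->-1; a2 0->-7; result -7.
  t6: runs — t4 0->-7; result -7.
  t7: runs — t6 0->-7; result -7.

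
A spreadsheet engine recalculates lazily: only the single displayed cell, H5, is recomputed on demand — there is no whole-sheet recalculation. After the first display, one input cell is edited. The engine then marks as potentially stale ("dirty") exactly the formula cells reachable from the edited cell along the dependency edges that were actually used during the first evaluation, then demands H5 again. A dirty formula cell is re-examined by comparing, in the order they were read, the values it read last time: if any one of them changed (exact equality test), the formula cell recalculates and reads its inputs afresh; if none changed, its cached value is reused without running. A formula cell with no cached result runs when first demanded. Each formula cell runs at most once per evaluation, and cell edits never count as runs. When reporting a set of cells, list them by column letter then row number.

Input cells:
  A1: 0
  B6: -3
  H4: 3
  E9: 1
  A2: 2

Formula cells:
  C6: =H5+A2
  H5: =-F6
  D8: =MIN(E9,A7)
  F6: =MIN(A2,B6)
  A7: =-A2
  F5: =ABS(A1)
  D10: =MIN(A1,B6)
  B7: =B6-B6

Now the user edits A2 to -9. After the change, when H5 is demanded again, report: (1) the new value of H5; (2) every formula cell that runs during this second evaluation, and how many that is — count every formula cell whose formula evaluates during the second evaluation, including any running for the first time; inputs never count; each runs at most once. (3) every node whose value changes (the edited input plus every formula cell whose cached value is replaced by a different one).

New value of H5: 9.
Formula cells that run: F6, H5 — 2 in total.
Values that change: A2, F6, H5.

First evaluation (everything demanded from the output):
  F6 = MIN(2, -3) = -3
  H5 = -(-3) = 3

Propagation after the edit:
  F6: runs — A2 2->-9; result -9.
  H5: runs — F6 -3->-9; result 9.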